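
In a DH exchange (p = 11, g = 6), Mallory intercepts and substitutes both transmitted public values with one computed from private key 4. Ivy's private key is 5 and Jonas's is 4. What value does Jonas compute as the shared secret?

Jonas receives Mallory's public value M = 6^4 mod 11 instead of the honest one.
6^1 ≡ 6 (mod 11)
6^2 = (6^1)^2 ≡ 6^2 = 36 ≡ 3 (mod 11)
6^4 = (6^2)^2 ≡ 3^2 = 9 ≡ 9 (mod 11)
So M = 9. Jonas computes K = M^4 mod 11.
9^1 ≡ 9 (mod 11)
9^2 = (9^1)^2 ≡ 9^2 = 81 ≡ 4 (mod 11)
9^4 = (9^2)^2 ≡ 4^2 = 16 ≡ 5 (mod 11)

5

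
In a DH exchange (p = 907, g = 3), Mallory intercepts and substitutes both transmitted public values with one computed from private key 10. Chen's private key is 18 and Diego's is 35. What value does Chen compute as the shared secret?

Chen receives Mallory's public value M = 3^10 mod 907 instead of the honest one.
3^1 ≡ 3 (mod 907)
3^2 = (3^1)^2 ≡ 3^2 = 9 ≡ 9 (mod 907)
3^4 = (3^2)^2 ≡ 9^2 = 81 ≡ 81 (mod 907)
3^8 = (3^4)^2 ≡ 81^2 = 6561 ≡ 212 (mod 907)
3^10 = 3^8 · 3^2 ≡ 212 · 9 ≡ 94 (mod 907).
So M = 94. Chen computes K = M^18 mod 907.
94^1 ≡ 94 (mod 907)
94^2 = (94^1)^2 ≡ 94^2 = 8836 ≡ 673 (mod 907)
94^4 = (94^2)^2 ≡ 673^2 = 452929 ≡ 336 (mod 907)
94^8 = (94^4)^2 ≡ 336^2 = 112896 ≡ 428 (mod 907)
94^16 = (94^8)^2 ≡ 428^2 = 183184 ≡ 877 (mod 907)
94^18 = 94^16 · 94^2 ≡ 877 · 673 ≡ 671 (mod 907).

671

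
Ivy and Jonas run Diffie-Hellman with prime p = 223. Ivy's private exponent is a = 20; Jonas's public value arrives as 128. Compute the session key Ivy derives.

Shared key K = 128^20 mod 223.
128^1 ≡ 128 (mod 223)
128^2 = (128^1)^2 ≡ 128^2 = 16384 ≡ 105 (mod 223)
128^4 = (128^2)^2 ≡ 105^2 = 11025 ≡ 98 (mod 223)
128^8 = (128^4)^2 ≡ 98^2 = 9604 ≡ 15 (mod 223)
128^16 = (128^8)^2 ≡ 15^2 = 225 ≡ 2 (mod 223)
128^20 = 128^16 · 128^4 ≡ 2 · 98 ≡ 196 (mod 223).

196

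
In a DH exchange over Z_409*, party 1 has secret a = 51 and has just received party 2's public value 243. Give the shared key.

Shared key K = 243^51 mod 409.
243^1 ≡ 243 (mod 409)
243^2 = (243^1)^2 ≡ 243^2 = 59049 ≡ 153 (mod 409)
243^4 = (243^2)^2 ≡ 153^2 = 23409 ≡ 96 (mod 409)
243^8 = (243^4)^2 ≡ 96^2 = 9216 ≡ 218 (mod 409)
243^16 = (243^8)^2 ≡ 218^2 = 47524 ≡ 80 (mod 409)
243^32 = (243^16)^2 ≡ 80^2 = 6400 ≡ 265 (mod 409)
243^51 = 243^32 · 243^16 · 243^2 · 243^1 ≡ 265 · 80 · 153 · 243 ≡ 266 (mod 409).

266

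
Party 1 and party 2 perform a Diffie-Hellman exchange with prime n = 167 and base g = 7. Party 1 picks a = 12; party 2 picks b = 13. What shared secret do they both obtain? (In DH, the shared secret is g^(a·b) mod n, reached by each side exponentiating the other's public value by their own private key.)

Party 1 sends A = g^a mod n = 7^12 mod 167.
7^1 ≡ 7 (mod 167)
7^2 = (7^1)^2 ≡ 7^2 = 49 ≡ 49 (mod 167)
7^4 = (7^2)^2 ≡ 49^2 = 2401 ≡ 63 (mod 167)
7^8 = (7^4)^2 ≡ 63^2 = 3969 ≡ 128 (mod 167)
7^12 = 7^8 · 7^4 ≡ 128 · 63 ≡ 48 (mod 167).
So A = 48. Party 2 then computes K = A^b mod n = 48^13 mod 167.
48^1 ≡ 48 (mod 167)
48^2 = (48^1)^2 ≡ 48^2 = 2304 ≡ 133 (mod 167)
48^4 = (48^2)^2 ≡ 133^2 = 17689 ≡ 154 (mod 167)
48^8 = (48^4)^2 ≡ 154^2 = 23716 ≡ 2 (mod 167)
48^13 = 48^8 · 48^4 · 48^1 ≡ 2 · 154 · 48 ≡ 88 (mod 167).

88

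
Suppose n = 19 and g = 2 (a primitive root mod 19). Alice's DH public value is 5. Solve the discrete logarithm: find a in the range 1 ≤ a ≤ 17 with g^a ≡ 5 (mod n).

16

Try successive powers of 2 modulo 19:
2^1 ≡ 2
2^2 ≡ 4
2^3 ≡ 8
2^4 ≡ 16
2^5 ≡ 13
2^6 ≡ 7
2^7 ≡ 14
2^8 ≡ 9
2^9 ≡ 18
2^10 ≡ 17
2^11 ≡ 15
2^12 ≡ 11
2^13 ≡ 3
2^14 ≡ 6
2^15 ≡ 12
2^16 ≡ 5
Found: a = 16.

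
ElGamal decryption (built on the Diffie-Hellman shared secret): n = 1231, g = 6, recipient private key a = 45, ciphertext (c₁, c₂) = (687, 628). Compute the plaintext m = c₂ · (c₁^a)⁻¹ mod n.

Shared mask s = c₁^a mod n = 687^45 mod 1231.
687^1 ≡ 687 (mod 1231)
687^2 = (687^1)^2 ≡ 687^2 = 471969 ≡ 496 (mod 1231)
687^4 = (687^2)^2 ≡ 496^2 = 246016 ≡ 1047 (mod 1231)
687^8 = (687^4)^2 ≡ 1047^2 = 1096209 ≡ 619 (mod 1231)
687^16 = (687^8)^2 ≡ 619^2 = 383161 ≡ 320 (mod 1231)
687^32 = (687^16)^2 ≡ 320^2 = 102400 ≡ 227 (mod 1231)
687^45 = 687^32 · 687^8 · 687^4 · 687^1 ≡ 227 · 619 · 1047 · 687 ≡ 1210 (mod 1231).
So s = 1210; s⁻¹ ≡ 762 (mod 1231).
m = c₂ · s⁻¹ mod 1231 = 628 · 762 mod 1231 = 908.

908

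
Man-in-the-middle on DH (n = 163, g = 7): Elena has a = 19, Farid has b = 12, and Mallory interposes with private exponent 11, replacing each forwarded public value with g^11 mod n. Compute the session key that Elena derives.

Elena receives Mallory's public value M = 7^11 mod 163 instead of the honest one.
7^1 ≡ 7 (mod 163)
7^2 = (7^1)^2 ≡ 7^2 = 49 ≡ 49 (mod 163)
7^4 = (7^2)^2 ≡ 49^2 = 2401 ≡ 119 (mod 163)
7^8 = (7^4)^2 ≡ 119^2 = 14161 ≡ 143 (mod 163)
7^11 = 7^8 · 7^2 · 7^1 ≡ 143 · 49 · 7 ≡ 149 (mod 163).
So M = 149. Elena computes K = M^19 mod 163.
149^1 ≡ 149 (mod 163)
149^2 = (149^1)^2 ≡ 149^2 = 22201 ≡ 33 (mod 163)
149^4 = (149^2)^2 ≡ 33^2 = 1089 ≡ 111 (mod 163)
149^8 = (149^4)^2 ≡ 111^2 = 12321 ≡ 96 (mod 163)
149^16 = (149^8)^2 ≡ 96^2 = 9216 ≡ 88 (mod 163)
149^19 = 149^16 · 149^2 · 149^1 ≡ 88 · 33 · 149 ≡ 94 (mod 163).

94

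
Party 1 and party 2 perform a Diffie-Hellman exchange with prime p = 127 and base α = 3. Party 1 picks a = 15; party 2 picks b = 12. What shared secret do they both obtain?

64

Party 1 sends A = α^a mod p = 3^15 mod 127.
3^1 ≡ 3 (mod 127)
3^2 = (3^1)^2 ≡ 3^2 = 9 ≡ 9 (mod 127)
3^4 = (3^2)^2 ≡ 9^2 = 81 ≡ 81 (mod 127)
3^8 = (3^4)^2 ≡ 81^2 = 6561 ≡ 84 (mod 127)
3^15 = 3^8 · 3^4 · 3^2 · 3^1 ≡ 84 · 81 · 9 · 3 ≡ 66 (mod 127).
So A = 66. Party 2 then computes K = A^b mod p = 66^12 mod 127.
66^1 ≡ 66 (mod 127)
66^2 = (66^1)^2 ≡ 66^2 = 4356 ≡ 38 (mod 127)
66^4 = (66^2)^2 ≡ 38^2 = 1444 ≡ 47 (mod 127)
66^8 = (66^4)^2 ≡ 47^2 = 2209 ≡ 50 (mod 127)
66^12 = 66^8 · 66^4 ≡ 50 · 47 ≡ 64 (mod 127).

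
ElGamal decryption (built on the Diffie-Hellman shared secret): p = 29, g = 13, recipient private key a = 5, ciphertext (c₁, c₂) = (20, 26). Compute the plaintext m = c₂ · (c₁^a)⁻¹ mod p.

18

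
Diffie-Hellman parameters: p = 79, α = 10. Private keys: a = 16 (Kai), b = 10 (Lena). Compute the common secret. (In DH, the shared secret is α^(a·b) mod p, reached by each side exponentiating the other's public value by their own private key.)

46

Lena sends B = α^b mod p = 10^10 mod 79.
10^1 ≡ 10 (mod 79)
10^2 = (10^1)^2 ≡ 10^2 = 100 ≡ 21 (mod 79)
10^4 = (10^2)^2 ≡ 21^2 = 441 ≡ 46 (mod 79)
10^8 = (10^4)^2 ≡ 46^2 = 2116 ≡ 62 (mod 79)
10^10 = 10^8 · 10^2 ≡ 62 · 21 ≡ 38 (mod 79).
So B = 38. Kai then computes K = B^a mod p = 38^16 mod 79.
38^1 ≡ 38 (mod 79)
38^2 = (38^1)^2 ≡ 38^2 = 1444 ≡ 22 (mod 79)
38^4 = (38^2)^2 ≡ 22^2 = 484 ≡ 10 (mod 79)
38^8 = (38^4)^2 ≡ 10^2 = 100 ≡ 21 (mod 79)
38^16 = (38^8)^2 ≡ 21^2 = 441 ≡ 46 (mod 79)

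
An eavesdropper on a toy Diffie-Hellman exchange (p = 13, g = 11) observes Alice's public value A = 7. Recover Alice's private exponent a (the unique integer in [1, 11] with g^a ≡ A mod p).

5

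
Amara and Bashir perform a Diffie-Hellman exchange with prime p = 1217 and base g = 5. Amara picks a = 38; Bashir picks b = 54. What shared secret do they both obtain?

737

Bashir sends B = g^b mod p = 5^54 mod 1217.
5^1 ≡ 5 (mod 1217)
5^2 = (5^1)^2 ≡ 5^2 = 25 ≡ 25 (mod 1217)
5^4 = (5^2)^2 ≡ 25^2 = 625 ≡ 625 (mod 1217)
5^8 = (5^4)^2 ≡ 625^2 = 390625 ≡ 1185 (mod 1217)
5^16 = (5^8)^2 ≡ 1185^2 = 1404225 ≡ 1024 (mod 1217)
5^32 = (5^16)^2 ≡ 1024^2 = 1048576 ≡ 739 (mod 1217)
5^54 = 5^32 · 5^16 · 5^4 · 5^2 ≡ 739 · 1024 · 625 · 25 ≡ 402 (mod 1217).
So B = 402. Amara then computes K = B^a mod p = 402^38 mod 1217.
402^1 ≡ 402 (mod 1217)
402^2 = (402^1)^2 ≡ 402^2 = 161604 ≡ 960 (mod 1217)
402^4 = (402^2)^2 ≡ 960^2 = 921600 ≡ 331 (mod 1217)
402^8 = (402^4)^2 ≡ 331^2 = 109561 ≡ 31 (mod 1217)
402^16 = (402^8)^2 ≡ 31^2 = 961 ≡ 961 (mod 1217)
402^32 = (402^16)^2 ≡ 961^2 = 923521 ≡ 1035 (mod 1217)
402^38 = 402^32 · 402^4 · 402^2 ≡ 1035 · 331 · 960 ≡ 737 (mod 1217).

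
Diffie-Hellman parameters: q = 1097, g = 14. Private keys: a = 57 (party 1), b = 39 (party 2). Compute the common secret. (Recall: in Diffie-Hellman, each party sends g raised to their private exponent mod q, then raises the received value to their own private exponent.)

998

Party 1 sends A = g^a mod q = 14^57 mod 1097.
14^1 ≡ 14 (mod 1097)
14^2 = (14^1)^2 ≡ 14^2 = 196 ≡ 196 (mod 1097)
14^4 = (14^2)^2 ≡ 196^2 = 38416 ≡ 21 (mod 1097)
14^8 = (14^4)^2 ≡ 21^2 = 441 ≡ 441 (mod 1097)
14^16 = (14^8)^2 ≡ 441^2 = 194481 ≡ 312 (mod 1097)
14^32 = (14^16)^2 ≡ 312^2 = 97344 ≡ 808 (mod 1097)
14^57 = 14^32 · 14^16 · 14^8 · 14^1 ≡ 808 · 312 · 441 · 14 ≡ 649 (mod 1097).
So A = 649. Party 2 then computes K = A^b mod q = 649^39 mod 1097.
649^1 ≡ 649 (mod 1097)
649^2 = (649^1)^2 ≡ 649^2 = 421201 ≡ 1050 (mod 1097)
649^4 = (649^2)^2 ≡ 1050^2 = 1102500 ≡ 15 (mod 1097)
649^8 = (649^4)^2 ≡ 15^2 = 225 ≡ 225 (mod 1097)
649^16 = (649^8)^2 ≡ 225^2 = 50625 ≡ 163 (mod 1097)
649^32 = (649^16)^2 ≡ 163^2 = 26569 ≡ 241 (mod 1097)
649^39 = 649^32 · 649^4 · 649^2 · 649^1 ≡ 241 · 15 · 1050 · 649 ≡ 998 (mod 1097).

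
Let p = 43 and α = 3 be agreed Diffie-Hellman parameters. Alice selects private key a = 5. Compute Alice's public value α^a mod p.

28

Public value = 3^5 mod 43.
3^1 ≡ 3 (mod 43)
3^2 = (3^1)^2 ≡ 3^2 = 9 ≡ 9 (mod 43)
3^4 = (3^2)^2 ≡ 9^2 = 81 ≡ 38 (mod 43)
3^5 = 3^4 · 3^1 ≡ 38 · 3 ≡ 28 (mod 43).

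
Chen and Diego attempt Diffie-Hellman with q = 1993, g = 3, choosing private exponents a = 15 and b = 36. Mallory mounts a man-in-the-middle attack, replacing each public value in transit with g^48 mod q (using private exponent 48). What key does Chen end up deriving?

1900

Chen receives Mallory's public value M = 3^48 mod 1993 instead of the honest one.
3^1 ≡ 3 (mod 1993)
3^2 = (3^1)^2 ≡ 3^2 = 9 ≡ 9 (mod 1993)
3^4 = (3^2)^2 ≡ 9^2 = 81 ≡ 81 (mod 1993)
3^8 = (3^4)^2 ≡ 81^2 = 6561 ≡ 582 (mod 1993)
3^16 = (3^8)^2 ≡ 582^2 = 338724 ≡ 1907 (mod 1993)
3^32 = (3^16)^2 ≡ 1907^2 = 3636649 ≡ 1417 (mod 1993)
3^48 = 3^32 · 3^16 ≡ 1417 · 1907 ≡ 1704 (mod 1993).
So M = 1704. Chen computes K = M^15 mod 1993.
1704^1 ≡ 1704 (mod 1993)
1704^2 = (1704^1)^2 ≡ 1704^2 = 2903616 ≡ 1808 (mod 1993)
1704^4 = (1704^2)^2 ≡ 1808^2 = 3268864 ≡ 344 (mod 1993)
1704^8 = (1704^4)^2 ≡ 344^2 = 118336 ≡ 749 (mod 1993)
1704^15 = 1704^8 · 1704^4 · 1704^2 · 1704^1 ≡ 749 · 344 · 1808 · 1704 ≡ 1900 (mod 1993).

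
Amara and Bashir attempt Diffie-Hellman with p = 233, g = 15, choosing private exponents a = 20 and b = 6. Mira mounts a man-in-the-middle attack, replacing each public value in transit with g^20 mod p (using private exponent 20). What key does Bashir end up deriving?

64

Bashir receives Mira's public value M = 15^20 mod 233 instead of the honest one.
15^1 ≡ 15 (mod 233)
15^2 = (15^1)^2 ≡ 15^2 = 225 ≡ 225 (mod 233)
15^4 = (15^2)^2 ≡ 225^2 = 50625 ≡ 64 (mod 233)
15^8 = (15^4)^2 ≡ 64^2 = 4096 ≡ 135 (mod 233)
15^16 = (15^8)^2 ≡ 135^2 = 18225 ≡ 51 (mod 233)
15^20 = 15^16 · 15^4 ≡ 51 · 64 ≡ 2 (mod 233).
So M = 2. Bashir computes K = M^6 mod 233.
2^1 ≡ 2 (mod 233)
2^2 = (2^1)^2 ≡ 2^2 = 4 ≡ 4 (mod 233)
2^4 = (2^2)^2 ≡ 4^2 = 16 ≡ 16 (mod 233)
2^6 = 2^4 · 2^2 ≡ 16 · 4 ≡ 64 (mod 233).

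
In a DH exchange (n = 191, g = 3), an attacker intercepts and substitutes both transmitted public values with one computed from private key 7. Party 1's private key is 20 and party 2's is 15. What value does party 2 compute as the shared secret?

30

Party 2 receives an attacker's public value M = 3^7 mod 191 instead of the honest one.
3^1 ≡ 3 (mod 191)
3^2 = (3^1)^2 ≡ 3^2 = 9 ≡ 9 (mod 191)
3^4 = (3^2)^2 ≡ 9^2 = 81 ≡ 81 (mod 191)
3^7 = 3^4 · 3^2 · 3^1 ≡ 81 · 9 · 3 ≡ 86 (mod 191).
So M = 86. Party 2 computes K = M^15 mod 191.
86^1 ≡ 86 (mod 191)
86^2 = (86^1)^2 ≡ 86^2 = 7396 ≡ 138 (mod 191)
86^4 = (86^2)^2 ≡ 138^2 = 19044 ≡ 135 (mod 191)
86^8 = (86^4)^2 ≡ 135^2 = 18225 ≡ 80 (mod 191)
86^15 = 86^8 · 86^4 · 86^2 · 86^1 ≡ 80 · 135 · 138 · 86 ≡ 30 (mod 191).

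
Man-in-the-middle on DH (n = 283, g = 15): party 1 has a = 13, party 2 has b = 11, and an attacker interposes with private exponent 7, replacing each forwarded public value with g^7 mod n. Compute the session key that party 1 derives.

Party 1 receives an attacker's public value M = 15^7 mod 283 instead of the honest one.
15^1 ≡ 15 (mod 283)
15^2 = (15^1)^2 ≡ 15^2 = 225 ≡ 225 (mod 283)
15^4 = (15^2)^2 ≡ 225^2 = 50625 ≡ 251 (mod 283)
15^7 = 15^4 · 15^2 · 15^1 ≡ 251 · 225 · 15 ≡ 106 (mod 283).
So M = 106. Party 1 computes K = M^13 mod 283.
106^1 ≡ 106 (mod 283)
106^2 = (106^1)^2 ≡ 106^2 = 11236 ≡ 199 (mod 283)
106^4 = (106^2)^2 ≡ 199^2 = 39601 ≡ 264 (mod 283)
106^8 = (106^4)^2 ≡ 264^2 = 69696 ≡ 78 (mod 283)
106^13 = 106^8 · 106^4 · 106^1 ≡ 78 · 264 · 106 ≡ 256 (mod 283).

256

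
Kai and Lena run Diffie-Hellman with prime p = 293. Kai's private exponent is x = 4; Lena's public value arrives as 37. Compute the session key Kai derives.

133

Shared key K = 37^4 mod 293.
37^1 ≡ 37 (mod 293)
37^2 = (37^1)^2 ≡ 37^2 = 1369 ≡ 197 (mod 293)
37^4 = (37^2)^2 ≡ 197^2 = 38809 ≡ 133 (mod 293)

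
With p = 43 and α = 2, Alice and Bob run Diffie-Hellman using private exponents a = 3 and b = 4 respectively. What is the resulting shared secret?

11

Alice sends A = α^a mod p = 2^3 mod 43.
2^1 ≡ 2 (mod 43)
2^2 = (2^1)^2 ≡ 2^2 = 4 ≡ 4 (mod 43)
2^3 = 2^2 · 2^1 ≡ 4 · 2 ≡ 8 (mod 43).
So A = 8. Bob then computes K = A^b mod p = 8^4 mod 43.
8^1 ≡ 8 (mod 43)
8^2 = (8^1)^2 ≡ 8^2 = 64 ≡ 21 (mod 43)
8^4 = (8^2)^2 ≡ 21^2 = 441 ≡ 11 (mod 43)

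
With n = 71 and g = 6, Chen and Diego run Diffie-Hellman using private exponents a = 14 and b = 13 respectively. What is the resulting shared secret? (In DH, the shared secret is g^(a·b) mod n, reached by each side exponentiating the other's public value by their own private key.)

Diego sends B = g^b mod n = 6^13 mod 71.
6^1 ≡ 6 (mod 71)
6^2 = (6^1)^2 ≡ 6^2 = 36 ≡ 36 (mod 71)
6^4 = (6^2)^2 ≡ 36^2 = 1296 ≡ 18 (mod 71)
6^8 = (6^4)^2 ≡ 18^2 = 324 ≡ 40 (mod 71)
6^13 = 6^8 · 6^4 · 6^1 ≡ 40 · 18 · 6 ≡ 60 (mod 71).
So B = 60. Chen then computes K = B^a mod n = 60^14 mod 71.
60^1 ≡ 60 (mod 71)
60^2 = (60^1)^2 ≡ 60^2 = 3600 ≡ 50 (mod 71)
60^4 = (60^2)^2 ≡ 50^2 = 2500 ≡ 15 (mod 71)
60^8 = (60^4)^2 ≡ 15^2 = 225 ≡ 12 (mod 71)
60^14 = 60^8 · 60^4 · 60^2 ≡ 12 · 15 · 50 ≡ 54 (mod 71).

54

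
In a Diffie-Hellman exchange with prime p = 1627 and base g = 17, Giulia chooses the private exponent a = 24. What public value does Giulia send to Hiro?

1057

Public value = 17^24 (mod 1627).
17^1 ≡ 17 (mod 1627)
17^2 = (17^1)^2 ≡ 17^2 = 289 ≡ 289 (mod 1627)
17^4 = (17^2)^2 ≡ 289^2 = 83521 ≡ 544 (mod 1627)
17^8 = (17^4)^2 ≡ 544^2 = 295936 ≡ 1449 (mod 1627)
17^16 = (17^8)^2 ≡ 1449^2 = 2099601 ≡ 771 (mod 1627)
17^24 = 17^16 · 17^8 ≡ 771 · 1449 ≡ 1057 (mod 1627).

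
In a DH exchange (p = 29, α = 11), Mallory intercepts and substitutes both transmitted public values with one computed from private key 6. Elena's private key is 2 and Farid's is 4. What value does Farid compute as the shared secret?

7

Farid receives Mallory's public value M = 11^6 mod 29 instead of the honest one.
11^1 ≡ 11 (mod 29)
11^2 = (11^1)^2 ≡ 11^2 = 121 ≡ 5 (mod 29)
11^4 = (11^2)^2 ≡ 5^2 = 25 ≡ 25 (mod 29)
11^6 = 11^4 · 11^2 ≡ 25 · 5 ≡ 9 (mod 29).
So M = 9. Farid computes K = M^4 mod 29.
9^1 ≡ 9 (mod 29)
9^2 = (9^1)^2 ≡ 9^2 = 81 ≡ 23 (mod 29)
9^4 = (9^2)^2 ≡ 23^2 = 529 ≡ 7 (mod 29)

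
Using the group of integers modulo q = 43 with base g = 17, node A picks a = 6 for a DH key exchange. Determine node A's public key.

Public value = 17^6 (mod 43).
17^1 ≡ 17 (mod 43)
17^2 = (17^1)^2 ≡ 17^2 = 289 ≡ 31 (mod 43)
17^4 = (17^2)^2 ≡ 31^2 = 961 ≡ 15 (mod 43)
17^6 = 17^4 · 17^2 ≡ 15 · 31 ≡ 35 (mod 43).

35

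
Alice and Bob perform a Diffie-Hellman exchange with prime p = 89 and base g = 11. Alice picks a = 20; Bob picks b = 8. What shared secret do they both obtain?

Bob sends B = g^b mod p = 11^8 mod 89.
11^1 ≡ 11 (mod 89)
11^2 = (11^1)^2 ≡ 11^2 = 121 ≡ 32 (mod 89)
11^4 = (11^2)^2 ≡ 32^2 = 1024 ≡ 45 (mod 89)
11^8 = (11^4)^2 ≡ 45^2 = 2025 ≡ 67 (mod 89)
So B = 67. Alice then computes K = B^a mod p = 67^20 mod 89.
67^1 ≡ 67 (mod 89)
67^2 = (67^1)^2 ≡ 67^2 = 4489 ≡ 39 (mod 89)
67^4 = (67^2)^2 ≡ 39^2 = 1521 ≡ 8 (mod 89)
67^8 = (67^4)^2 ≡ 8^2 = 64 ≡ 64 (mod 89)
67^16 = (67^8)^2 ≡ 64^2 = 4096 ≡ 2 (mod 89)
67^20 = 67^16 · 67^4 ≡ 2 · 8 ≡ 16 (mod 89).

16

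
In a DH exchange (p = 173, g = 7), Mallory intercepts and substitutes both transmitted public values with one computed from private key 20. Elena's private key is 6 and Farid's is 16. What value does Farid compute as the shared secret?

Farid receives Mallory's public value M = 7^20 mod 173 instead of the honest one.
7^1 ≡ 7 (mod 173)
7^2 = (7^1)^2 ≡ 7^2 = 49 ≡ 49 (mod 173)
7^4 = (7^2)^2 ≡ 49^2 = 2401 ≡ 152 (mod 173)
7^8 = (7^4)^2 ≡ 152^2 = 23104 ≡ 95 (mod 173)
7^16 = (7^8)^2 ≡ 95^2 = 9025 ≡ 29 (mod 173)
7^20 = 7^16 · 7^4 ≡ 29 · 152 ≡ 83 (mod 173).
So M = 83. Farid computes K = M^16 mod 173.
83^1 ≡ 83 (mod 173)
83^2 = (83^1)^2 ≡ 83^2 = 6889 ≡ 142 (mod 173)
83^4 = (83^2)^2 ≡ 142^2 = 20164 ≡ 96 (mod 173)
83^8 = (83^4)^2 ≡ 96^2 = 9216 ≡ 47 (mod 173)
83^16 = (83^8)^2 ≡ 47^2 = 2209 ≡ 133 (mod 173)

133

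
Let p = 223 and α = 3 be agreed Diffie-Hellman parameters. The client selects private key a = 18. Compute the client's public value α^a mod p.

136

Public value = 3^18 mod 223.
3^1 ≡ 3 (mod 223)
3^2 = (3^1)^2 ≡ 3^2 = 9 ≡ 9 (mod 223)
3^4 = (3^2)^2 ≡ 9^2 = 81 ≡ 81 (mod 223)
3^8 = (3^4)^2 ≡ 81^2 = 6561 ≡ 94 (mod 223)
3^16 = (3^8)^2 ≡ 94^2 = 8836 ≡ 139 (mod 223)
3^18 = 3^16 · 3^2 ≡ 139 · 9 ≡ 136 (mod 223).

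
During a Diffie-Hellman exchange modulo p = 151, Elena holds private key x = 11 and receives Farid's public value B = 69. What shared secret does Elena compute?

Shared key K = 69^11 mod 151.
69^1 ≡ 69 (mod 151)
69^2 = (69^1)^2 ≡ 69^2 = 4761 ≡ 80 (mod 151)
69^4 = (69^2)^2 ≡ 80^2 = 6400 ≡ 58 (mod 151)
69^8 = (69^4)^2 ≡ 58^2 = 3364 ≡ 42 (mod 151)
69^11 = 69^8 · 69^2 · 69^1 ≡ 42 · 80 · 69 ≡ 55 (mod 151).

55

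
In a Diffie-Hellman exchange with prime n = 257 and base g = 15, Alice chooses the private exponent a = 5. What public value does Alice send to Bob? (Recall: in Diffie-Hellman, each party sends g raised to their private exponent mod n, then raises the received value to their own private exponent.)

197

Public value = 15^5 (mod 257).
15^1 ≡ 15 (mod 257)
15^2 = (15^1)^2 ≡ 15^2 = 225 ≡ 225 (mod 257)
15^4 = (15^2)^2 ≡ 225^2 = 50625 ≡ 253 (mod 257)
15^5 = 15^4 · 15^1 ≡ 253 · 15 ≡ 197 (mod 257).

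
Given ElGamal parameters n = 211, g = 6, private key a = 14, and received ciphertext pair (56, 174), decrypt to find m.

Shared mask s = c₁^a mod n = 56^14 mod 211.
56^1 ≡ 56 (mod 211)
56^2 = (56^1)^2 ≡ 56^2 = 3136 ≡ 182 (mod 211)
56^4 = (56^2)^2 ≡ 182^2 = 33124 ≡ 208 (mod 211)
56^8 = (56^4)^2 ≡ 208^2 = 43264 ≡ 9 (mod 211)
56^14 = 56^8 · 56^4 · 56^2 ≡ 9 · 208 · 182 ≡ 150 (mod 211).
So s = 150; s⁻¹ ≡ 83 (mod 211).
m = c₂ · s⁻¹ mod 211 = 174 · 83 mod 211 = 94.

94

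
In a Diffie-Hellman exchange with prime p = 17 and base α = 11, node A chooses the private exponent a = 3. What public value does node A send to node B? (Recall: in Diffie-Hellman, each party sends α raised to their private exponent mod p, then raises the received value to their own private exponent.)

5

Public value = 11^3 mod 17.
11^1 ≡ 11 (mod 17)
11^2 = (11^1)^2 ≡ 11^2 = 121 ≡ 2 (mod 17)
11^3 = 11^2 · 11^1 ≡ 2 · 11 ≡ 5 (mod 17).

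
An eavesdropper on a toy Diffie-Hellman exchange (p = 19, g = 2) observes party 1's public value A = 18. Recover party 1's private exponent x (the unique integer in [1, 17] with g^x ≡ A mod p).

Try successive powers of 2 modulo 19:
2^1 ≡ 2
2^2 ≡ 4
2^3 ≡ 8
2^4 ≡ 16
2^5 ≡ 13
2^6 ≡ 7
2^7 ≡ 14
2^8 ≡ 9
2^9 ≡ 18
Found: x = 9.

9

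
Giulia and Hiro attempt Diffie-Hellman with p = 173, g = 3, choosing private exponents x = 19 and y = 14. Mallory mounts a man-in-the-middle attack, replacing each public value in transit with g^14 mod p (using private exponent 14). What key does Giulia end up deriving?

Giulia receives Mallory's public value M = 3^14 mod 173 instead of the honest one.
3^1 ≡ 3 (mod 173)
3^2 = (3^1)^2 ≡ 3^2 = 9 ≡ 9 (mod 173)
3^4 = (3^2)^2 ≡ 9^2 = 81 ≡ 81 (mod 173)
3^8 = (3^4)^2 ≡ 81^2 = 6561 ≡ 160 (mod 173)
3^14 = 3^8 · 3^4 · 3^2 ≡ 160 · 81 · 9 ≡ 38 (mod 173).
So M = 38. Giulia computes K = M^19 mod 173.
38^1 ≡ 38 (mod 173)
38^2 = (38^1)^2 ≡ 38^2 = 1444 ≡ 60 (mod 173)
38^4 = (38^2)^2 ≡ 60^2 = 3600 ≡ 140 (mod 173)
38^8 = (38^4)^2 ≡ 140^2 = 19600 ≡ 51 (mod 173)
38^16 = (38^8)^2 ≡ 51^2 = 2601 ≡ 6 (mod 173)
38^19 = 38^16 · 38^2 · 38^1 ≡ 6 · 60 · 38 ≡ 13 (mod 173).

13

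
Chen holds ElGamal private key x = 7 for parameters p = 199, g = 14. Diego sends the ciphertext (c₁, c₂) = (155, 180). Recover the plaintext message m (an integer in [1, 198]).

Shared mask s = c₁^x mod p = 155^7 mod 199.
155^1 ≡ 155 (mod 199)
155^2 = (155^1)^2 ≡ 155^2 = 24025 ≡ 145 (mod 199)
155^4 = (155^2)^2 ≡ 145^2 = 21025 ≡ 130 (mod 199)
155^7 = 155^4 · 155^2 · 155^1 ≡ 130 · 145 · 155 ≡ 32 (mod 199).
So s = 32; s⁻¹ ≡ 56 (mod 199).
m = c₂ · s⁻¹ mod 199 = 180 · 56 mod 199 = 130.

130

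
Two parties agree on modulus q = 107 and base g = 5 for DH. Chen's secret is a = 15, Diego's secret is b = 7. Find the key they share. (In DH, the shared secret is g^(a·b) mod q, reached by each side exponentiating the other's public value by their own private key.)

Chen sends A = g^a mod q = 5^15 mod 107.
5^1 ≡ 5 (mod 107)
5^2 = (5^1)^2 ≡ 5^2 = 25 ≡ 25 (mod 107)
5^4 = (5^2)^2 ≡ 25^2 = 625 ≡ 90 (mod 107)
5^8 = (5^4)^2 ≡ 90^2 = 8100 ≡ 75 (mod 107)
5^15 = 5^8 · 5^4 · 5^2 · 5^1 ≡ 75 · 90 · 25 · 5 ≡ 55 (mod 107).
So A = 55. Diego then computes K = A^b mod q = 55^7 mod 107.
55^1 ≡ 55 (mod 107)
55^2 = (55^1)^2 ≡ 55^2 = 3025 ≡ 29 (mod 107)
55^4 = (55^2)^2 ≡ 29^2 = 841 ≡ 92 (mod 107)
55^7 = 55^4 · 55^2 · 55^1 ≡ 92 · 29 · 55 ≡ 43 (mod 107).

43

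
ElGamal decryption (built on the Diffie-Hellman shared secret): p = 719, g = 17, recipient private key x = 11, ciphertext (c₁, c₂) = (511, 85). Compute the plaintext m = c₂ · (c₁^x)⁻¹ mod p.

28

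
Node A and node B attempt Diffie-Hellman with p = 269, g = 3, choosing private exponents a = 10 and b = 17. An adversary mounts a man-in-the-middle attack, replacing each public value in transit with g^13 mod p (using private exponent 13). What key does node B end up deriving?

63

Node B receives an adversary's public value M = 3^13 mod 269 instead of the honest one.
3^1 ≡ 3 (mod 269)
3^2 = (3^1)^2 ≡ 3^2 = 9 ≡ 9 (mod 269)
3^4 = (3^2)^2 ≡ 9^2 = 81 ≡ 81 (mod 269)
3^8 = (3^4)^2 ≡ 81^2 = 6561 ≡ 105 (mod 269)
3^13 = 3^8 · 3^4 · 3^1 ≡ 105 · 81 · 3 ≡ 229 (mod 269).
So M = 229. Node B computes K = M^17 mod 269.
229^1 ≡ 229 (mod 269)
229^2 = (229^1)^2 ≡ 229^2 = 52441 ≡ 255 (mod 269)
229^4 = (229^2)^2 ≡ 255^2 = 65025 ≡ 196 (mod 269)
229^8 = (229^4)^2 ≡ 196^2 = 38416 ≡ 218 (mod 269)
229^16 = (229^8)^2 ≡ 218^2 = 47524 ≡ 180 (mod 269)
229^17 = 229^16 · 229^1 ≡ 180 · 229 ≡ 63 (mod 269).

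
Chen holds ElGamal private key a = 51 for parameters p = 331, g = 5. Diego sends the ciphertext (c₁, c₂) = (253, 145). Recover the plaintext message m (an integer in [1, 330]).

Shared mask s = c₁^a mod p = 253^51 mod 331.
253^1 ≡ 253 (mod 331)
253^2 = (253^1)^2 ≡ 253^2 = 64009 ≡ 126 (mod 331)
253^4 = (253^2)^2 ≡ 126^2 = 15876 ≡ 319 (mod 331)
253^8 = (253^4)^2 ≡ 319^2 = 101761 ≡ 144 (mod 331)
253^16 = (253^8)^2 ≡ 144^2 = 20736 ≡ 214 (mod 331)
253^32 = (253^16)^2 ≡ 214^2 = 45796 ≡ 118 (mod 331)
253^51 = 253^32 · 253^16 · 253^2 · 253^1 ≡ 118 · 214 · 126 · 253 ≡ 193 (mod 331).
So s = 193; s⁻¹ ≡ 319 (mod 331).
m = c₂ · s⁻¹ mod 331 = 145 · 319 mod 331 = 246.

246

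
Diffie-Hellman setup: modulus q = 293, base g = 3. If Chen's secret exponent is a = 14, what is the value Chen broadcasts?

Public value = 3^{14} \pmod{293}.
3^1 ≡ 3 (mod 293)
3^2 = (3^1)^2 ≡ 3^2 = 9 ≡ 9 (mod 293)
3^4 = (3^2)^2 ≡ 9^2 = 81 ≡ 81 (mod 293)
3^8 = (3^4)^2 ≡ 81^2 = 6561 ≡ 115 (mod 293)
3^14 = 3^8 · 3^4 · 3^2 ≡ 115 · 81 · 9 ≡ 37 (mod 293).

37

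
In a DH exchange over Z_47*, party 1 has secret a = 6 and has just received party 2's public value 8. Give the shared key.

Shared key K = 8^6 mod 47.
8^1 ≡ 8 (mod 47)
8^2 = (8^1)^2 ≡ 8^2 = 64 ≡ 17 (mod 47)
8^4 = (8^2)^2 ≡ 17^2 = 289 ≡ 7 (mod 47)
8^6 = 8^4 · 8^2 ≡ 7 · 17 ≡ 25 (mod 47).

25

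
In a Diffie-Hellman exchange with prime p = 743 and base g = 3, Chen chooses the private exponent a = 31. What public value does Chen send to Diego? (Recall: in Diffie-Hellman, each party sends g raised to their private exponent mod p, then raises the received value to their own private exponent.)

324

Public value = 3^31 mod 743.
3^1 ≡ 3 (mod 743)
3^2 = (3^1)^2 ≡ 3^2 = 9 ≡ 9 (mod 743)
3^4 = (3^2)^2 ≡ 9^2 = 81 ≡ 81 (mod 743)
3^8 = (3^4)^2 ≡ 81^2 = 6561 ≡ 617 (mod 743)
3^16 = (3^8)^2 ≡ 617^2 = 380689 ≡ 273 (mod 743)
3^31 = 3^16 · 3^8 · 3^4 · 3^2 · 3^1 ≡ 273 · 617 · 81 · 9 · 3 ≡ 324 (mod 743).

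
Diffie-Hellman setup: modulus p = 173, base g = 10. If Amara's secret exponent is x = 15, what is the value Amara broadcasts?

Public value = 10^15 mod 173.
10^1 ≡ 10 (mod 173)
10^2 = (10^1)^2 ≡ 10^2 = 100 ≡ 100 (mod 173)
10^4 = (10^2)^2 ≡ 100^2 = 10000 ≡ 139 (mod 173)
10^8 = (10^4)^2 ≡ 139^2 = 19321 ≡ 118 (mod 173)
10^15 = 10^8 · 10^4 · 10^2 · 10^1 ≡ 118 · 139 · 100 · 10 ≡ 43 (mod 173).

43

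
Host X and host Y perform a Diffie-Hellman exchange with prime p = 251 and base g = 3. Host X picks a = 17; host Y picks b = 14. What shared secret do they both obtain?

173

Host X sends A = g^a mod p = 3^17 mod 251.
3^1 ≡ 3 (mod 251)
3^2 = (3^1)^2 ≡ 3^2 = 9 ≡ 9 (mod 251)
3^4 = (3^2)^2 ≡ 9^2 = 81 ≡ 81 (mod 251)
3^8 = (3^4)^2 ≡ 81^2 = 6561 ≡ 35 (mod 251)
3^16 = (3^8)^2 ≡ 35^2 = 1225 ≡ 221 (mod 251)
3^17 = 3^16 · 3^1 ≡ 221 · 3 ≡ 161 (mod 251).
So A = 161. Host Y then computes K = A^b mod p = 161^14 mod 251.
161^1 ≡ 161 (mod 251)
161^2 = (161^1)^2 ≡ 161^2 = 25921 ≡ 68 (mod 251)
161^4 = (161^2)^2 ≡ 68^2 = 4624 ≡ 106 (mod 251)
161^8 = (161^4)^2 ≡ 106^2 = 11236 ≡ 192 (mod 251)
161^14 = 161^8 · 161^4 · 161^2 ≡ 192 · 106 · 68 ≡ 173 (mod 251).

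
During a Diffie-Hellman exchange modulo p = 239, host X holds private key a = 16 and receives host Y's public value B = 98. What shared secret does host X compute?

44

Shared key K = 98^16 mod 239.
98^1 ≡ 98 (mod 239)
98^2 = (98^1)^2 ≡ 98^2 = 9604 ≡ 44 (mod 239)
98^4 = (98^2)^2 ≡ 44^2 = 1936 ≡ 24 (mod 239)
98^8 = (98^4)^2 ≡ 24^2 = 576 ≡ 98 (mod 239)
98^16 = (98^8)^2 ≡ 98^2 = 9604 ≡ 44 (mod 239)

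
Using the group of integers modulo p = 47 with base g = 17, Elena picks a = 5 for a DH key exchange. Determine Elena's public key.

34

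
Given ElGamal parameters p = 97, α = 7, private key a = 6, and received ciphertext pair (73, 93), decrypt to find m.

Shared mask s = c₁^a mod p = 73^6 mod 97.
73^1 ≡ 73 (mod 97)
73^2 = (73^1)^2 ≡ 73^2 = 5329 ≡ 91 (mod 97)
73^4 = (73^2)^2 ≡ 91^2 = 8281 ≡ 36 (mod 97)
73^6 = 73^4 · 73^2 ≡ 36 · 91 ≡ 75 (mod 97).
So s = 75; s⁻¹ ≡ 22 (mod 97).
m = c₂ · s⁻¹ mod 97 = 93 · 22 mod 97 = 9.

9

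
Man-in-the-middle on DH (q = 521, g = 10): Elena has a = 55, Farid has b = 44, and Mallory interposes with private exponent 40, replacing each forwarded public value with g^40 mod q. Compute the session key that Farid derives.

226

Farid receives Mallory's public value M = 10^40 mod 521 instead of the honest one.
10^1 ≡ 10 (mod 521)
10^2 = (10^1)^2 ≡ 10^2 = 100 ≡ 100 (mod 521)
10^4 = (10^2)^2 ≡ 100^2 = 10000 ≡ 101 (mod 521)
10^8 = (10^4)^2 ≡ 101^2 = 10201 ≡ 302 (mod 521)
10^16 = (10^8)^2 ≡ 302^2 = 91204 ≡ 29 (mod 521)
10^32 = (10^16)^2 ≡ 29^2 = 841 ≡ 320 (mod 521)
10^40 = 10^32 · 10^8 ≡ 320 · 302 ≡ 255 (mod 521).
So M = 255. Farid computes K = M^44 mod 521.
255^1 ≡ 255 (mod 521)
255^2 = (255^1)^2 ≡ 255^2 = 65025 ≡ 421 (mod 521)
255^4 = (255^2)^2 ≡ 421^2 = 177241 ≡ 101 (mod 521)
255^8 = (255^4)^2 ≡ 101^2 = 10201 ≡ 302 (mod 521)
255^16 = (255^8)^2 ≡ 302^2 = 91204 ≡ 29 (mod 521)
255^32 = (255^16)^2 ≡ 29^2 = 841 ≡ 320 (mod 521)
255^44 = 255^32 · 255^8 · 255^4 ≡ 320 · 302 · 101 ≡ 226 (mod 521).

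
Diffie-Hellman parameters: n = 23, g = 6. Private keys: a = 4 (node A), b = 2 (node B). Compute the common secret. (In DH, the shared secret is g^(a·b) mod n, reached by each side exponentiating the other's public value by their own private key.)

18

Node B sends B = g^b mod n = 6^2 mod 23.
6^1 ≡ 6 (mod 23)
6^2 = (6^1)^2 ≡ 6^2 = 36 ≡ 13 (mod 23)
So B = 13. Node A then computes K = B^a mod n = 13^4 mod 23.
13^1 ≡ 13 (mod 23)
13^2 = (13^1)^2 ≡ 13^2 = 169 ≡ 8 (mod 23)
13^4 = (13^2)^2 ≡ 8^2 = 64 ≡ 18 (mod 23)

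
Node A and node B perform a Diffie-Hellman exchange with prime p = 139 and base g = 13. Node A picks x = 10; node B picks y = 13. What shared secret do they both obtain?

Node B sends B = g^y mod p = 13^13 mod 139.
13^1 ≡ 13 (mod 139)
13^2 = (13^1)^2 ≡ 13^2 = 169 ≡ 30 (mod 139)
13^4 = (13^2)^2 ≡ 30^2 = 900 ≡ 66 (mod 139)
13^8 = (13^4)^2 ≡ 66^2 = 4356 ≡ 47 (mod 139)
13^13 = 13^8 · 13^4 · 13^1 ≡ 47 · 66 · 13 ≡ 16 (mod 139).
So B = 16. Node A then computes K = B^x mod p = 16^10 mod 139.
16^1 ≡ 16 (mod 139)
16^2 = (16^1)^2 ≡ 16^2 = 256 ≡ 117 (mod 139)
16^4 = (16^2)^2 ≡ 117^2 = 13689 ≡ 67 (mod 139)
16^8 = (16^4)^2 ≡ 67^2 = 4489 ≡ 41 (mod 139)
16^10 = 16^8 · 16^2 ≡ 41 · 117 ≡ 71 (mod 139).

71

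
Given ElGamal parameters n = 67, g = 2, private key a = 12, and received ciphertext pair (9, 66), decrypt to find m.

52

Shared mask s = c₁^a mod n = 9^12 mod 67.
9^1 ≡ 9 (mod 67)
9^2 = (9^1)^2 ≡ 9^2 = 81 ≡ 14 (mod 67)
9^4 = (9^2)^2 ≡ 14^2 = 196 ≡ 62 (mod 67)
9^8 = (9^4)^2 ≡ 62^2 = 3844 ≡ 25 (mod 67)
9^12 = 9^8 · 9^4 ≡ 25 · 62 ≡ 9 (mod 67).
So s = 9; s⁻¹ ≡ 15 (mod 67).
m = c₂ · s⁻¹ mod 67 = 66 · 15 mod 67 = 52.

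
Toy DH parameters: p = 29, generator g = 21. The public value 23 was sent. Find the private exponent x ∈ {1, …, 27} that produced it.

16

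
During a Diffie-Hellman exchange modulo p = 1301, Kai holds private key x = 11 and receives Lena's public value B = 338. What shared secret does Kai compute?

98

Shared key K = 338^11 mod 1301.
338^1 ≡ 338 (mod 1301)
338^2 = (338^1)^2 ≡ 338^2 = 114244 ≡ 1057 (mod 1301)
338^4 = (338^2)^2 ≡ 1057^2 = 1117249 ≡ 991 (mod 1301)
338^8 = (338^4)^2 ≡ 991^2 = 982081 ≡ 1127 (mod 1301)
338^11 = 338^8 · 338^2 · 338^1 ≡ 1127 · 1057 · 338 ≡ 98 (mod 1301).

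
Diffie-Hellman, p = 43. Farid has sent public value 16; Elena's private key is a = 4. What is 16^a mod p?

4

Shared key K = 16^4 mod 43.
16^1 ≡ 16 (mod 43)
16^2 = (16^1)^2 ≡ 16^2 = 256 ≡ 41 (mod 43)
16^4 = (16^2)^2 ≡ 41^2 = 1681 ≡ 4 (mod 43)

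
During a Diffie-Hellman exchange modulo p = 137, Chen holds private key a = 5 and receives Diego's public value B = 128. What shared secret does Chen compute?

135

Shared key K = 128^5 mod 137.
128^1 ≡ 128 (mod 137)
128^2 = (128^1)^2 ≡ 128^2 = 16384 ≡ 81 (mod 137)
128^4 = (128^2)^2 ≡ 81^2 = 6561 ≡ 122 (mod 137)
128^5 = 128^4 · 128^1 ≡ 122 · 128 ≡ 135 (mod 137).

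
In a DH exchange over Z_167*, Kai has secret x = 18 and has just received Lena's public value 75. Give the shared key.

22

Shared key K = 75^18 mod 167.
75^1 ≡ 75 (mod 167)
75^2 = (75^1)^2 ≡ 75^2 = 5625 ≡ 114 (mod 167)
75^4 = (75^2)^2 ≡ 114^2 = 12996 ≡ 137 (mod 167)
75^8 = (75^4)^2 ≡ 137^2 = 18769 ≡ 65 (mod 167)
75^16 = (75^8)^2 ≡ 65^2 = 4225 ≡ 50 (mod 167)
75^18 = 75^16 · 75^2 ≡ 50 · 114 ≡ 22 (mod 167).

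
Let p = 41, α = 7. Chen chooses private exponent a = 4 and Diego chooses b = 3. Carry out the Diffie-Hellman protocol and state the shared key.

31

Diego sends B = α^b mod p = 7^3 mod 41.
7^1 ≡ 7 (mod 41)
7^2 = (7^1)^2 ≡ 7^2 = 49 ≡ 8 (mod 41)
7^3 = 7^2 · 7^1 ≡ 8 · 7 ≡ 15 (mod 41).
So B = 15. Chen then computes K = B^a mod p = 15^4 mod 41.
15^1 ≡ 15 (mod 41)
15^2 = (15^1)^2 ≡ 15^2 = 225 ≡ 20 (mod 41)
15^4 = (15^2)^2 ≡ 20^2 = 400 ≡ 31 (mod 41)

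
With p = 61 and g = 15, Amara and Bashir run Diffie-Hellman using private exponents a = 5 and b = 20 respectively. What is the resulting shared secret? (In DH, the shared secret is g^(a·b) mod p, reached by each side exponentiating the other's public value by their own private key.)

Bashir sends B = g^b mod p = 15^20 mod 61.
15^1 ≡ 15 (mod 61)
15^2 = (15^1)^2 ≡ 15^2 = 225 ≡ 42 (mod 61)
15^4 = (15^2)^2 ≡ 42^2 = 1764 ≡ 56 (mod 61)
15^8 = (15^4)^2 ≡ 56^2 = 3136 ≡ 25 (mod 61)
15^16 = (15^8)^2 ≡ 25^2 = 625 ≡ 15 (mod 61)
15^20 = 15^16 · 15^4 ≡ 15 · 56 ≡ 47 (mod 61).
So B = 47. Amara then computes K = B^a mod p = 47^5 mod 61.
47^1 ≡ 47 (mod 61)
47^2 = (47^1)^2 ≡ 47^2 = 2209 ≡ 13 (mod 61)
47^4 = (47^2)^2 ≡ 13^2 = 169 ≡ 47 (mod 61)
47^5 = 47^4 · 47^1 ≡ 47 · 47 ≡ 13 (mod 61).

13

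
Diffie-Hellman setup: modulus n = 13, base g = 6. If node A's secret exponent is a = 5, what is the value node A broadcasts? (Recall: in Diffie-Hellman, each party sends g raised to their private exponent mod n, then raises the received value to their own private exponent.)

Public value = 6^5 (mod 13).
6^1 ≡ 6 (mod 13)
6^2 = (6^1)^2 ≡ 6^2 = 36 ≡ 10 (mod 13)
6^4 = (6^2)^2 ≡ 10^2 = 100 ≡ 9 (mod 13)
6^5 = 6^4 · 6^1 ≡ 9 · 6 ≡ 2 (mod 13).

2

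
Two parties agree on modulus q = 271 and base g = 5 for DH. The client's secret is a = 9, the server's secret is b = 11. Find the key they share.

242

The client sends A = g^a mod q = 5^9 mod 271.
5^1 ≡ 5 (mod 271)
5^2 = (5^1)^2 ≡ 5^2 = 25 ≡ 25 (mod 271)
5^4 = (5^2)^2 ≡ 25^2 = 625 ≡ 83 (mod 271)
5^8 = (5^4)^2 ≡ 83^2 = 6889 ≡ 114 (mod 271)
5^9 = 5^8 · 5^1 ≡ 114 · 5 ≡ 28 (mod 271).
So A = 28. The server then computes K = A^b mod q = 28^11 mod 271.
28^1 ≡ 28 (mod 271)
28^2 = (28^1)^2 ≡ 28^2 = 784 ≡ 242 (mod 271)
28^4 = (28^2)^2 ≡ 242^2 = 58564 ≡ 28 (mod 271)
28^8 = (28^4)^2 ≡ 28^2 = 784 ≡ 242 (mod 271)
28^11 = 28^8 · 28^2 · 28^1 ≡ 242 · 242 · 28 ≡ 242 (mod 271).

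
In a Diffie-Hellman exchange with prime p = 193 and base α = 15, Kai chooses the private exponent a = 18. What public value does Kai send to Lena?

Public value = 15^18 mod 193.
15^1 ≡ 15 (mod 193)
15^2 = (15^1)^2 ≡ 15^2 = 225 ≡ 32 (mod 193)
15^4 = (15^2)^2 ≡ 32^2 = 1024 ≡ 59 (mod 193)
15^8 = (15^4)^2 ≡ 59^2 = 3481 ≡ 7 (mod 193)
15^16 = (15^8)^2 ≡ 7^2 = 49 ≡ 49 (mod 193)
15^18 = 15^16 · 15^2 ≡ 49 · 32 ≡ 24 (mod 193).

24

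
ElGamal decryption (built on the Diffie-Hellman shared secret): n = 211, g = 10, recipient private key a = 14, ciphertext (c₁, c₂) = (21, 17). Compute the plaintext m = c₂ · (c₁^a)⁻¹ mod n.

146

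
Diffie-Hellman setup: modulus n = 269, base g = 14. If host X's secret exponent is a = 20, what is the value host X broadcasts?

67

Public value = 14^20 mod 269.
14^1 ≡ 14 (mod 269)
14^2 = (14^1)^2 ≡ 14^2 = 196 ≡ 196 (mod 269)
14^4 = (14^2)^2 ≡ 196^2 = 38416 ≡ 218 (mod 269)
14^8 = (14^4)^2 ≡ 218^2 = 47524 ≡ 180 (mod 269)
14^16 = (14^8)^2 ≡ 180^2 = 32400 ≡ 120 (mod 269)
14^20 = 14^16 · 14^4 ≡ 120 · 218 ≡ 67 (mod 269).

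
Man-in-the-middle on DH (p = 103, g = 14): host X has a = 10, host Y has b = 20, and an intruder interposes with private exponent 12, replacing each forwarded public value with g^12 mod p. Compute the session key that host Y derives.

93

Host Y receives an intruder's public value M = 14^12 mod 103 instead of the honest one.
14^1 ≡ 14 (mod 103)
14^2 = (14^1)^2 ≡ 14^2 = 196 ≡ 93 (mod 103)
14^4 = (14^2)^2 ≡ 93^2 = 8649 ≡ 100 (mod 103)
14^8 = (14^4)^2 ≡ 100^2 = 10000 ≡ 9 (mod 103)
14^12 = 14^8 · 14^4 ≡ 9 · 100 ≡ 76 (mod 103).
So M = 76. Host Y computes K = M^20 mod 103.
76^1 ≡ 76 (mod 103)
76^2 = (76^1)^2 ≡ 76^2 = 5776 ≡ 8 (mod 103)
76^4 = (76^2)^2 ≡ 8^2 = 64 ≡ 64 (mod 103)
76^8 = (76^4)^2 ≡ 64^2 = 4096 ≡ 79 (mod 103)
76^16 = (76^8)^2 ≡ 79^2 = 6241 ≡ 61 (mod 103)
76^20 = 76^16 · 76^4 ≡ 61 · 64 ≡ 93 (mod 103).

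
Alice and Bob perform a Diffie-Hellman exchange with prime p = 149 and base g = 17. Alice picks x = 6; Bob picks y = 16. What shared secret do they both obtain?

Bob sends B = g^y mod p = 17^16 mod 149.
17^1 ≡ 17 (mod 149)
17^2 = (17^1)^2 ≡ 17^2 = 289 ≡ 140 (mod 149)
17^4 = (17^2)^2 ≡ 140^2 = 19600 ≡ 81 (mod 149)
17^8 = (17^4)^2 ≡ 81^2 = 6561 ≡ 5 (mod 149)
17^16 = (17^8)^2 ≡ 5^2 = 25 ≡ 25 (mod 149)
So B = 25. Alice then computes K = B^x mod p = 25^6 mod 149.
25^1 ≡ 25 (mod 149)
25^2 = (25^1)^2 ≡ 25^2 = 625 ≡ 29 (mod 149)
25^4 = (25^2)^2 ≡ 29^2 = 841 ≡ 96 (mod 149)
25^6 = 25^4 · 25^2 ≡ 96 · 29 ≡ 102 (mod 149).

102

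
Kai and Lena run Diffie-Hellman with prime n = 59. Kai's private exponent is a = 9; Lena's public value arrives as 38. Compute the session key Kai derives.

Shared key K = 38^9 mod 59.
38^1 ≡ 38 (mod 59)
38^2 = (38^1)^2 ≡ 38^2 = 1444 ≡ 28 (mod 59)
38^4 = (38^2)^2 ≡ 28^2 = 784 ≡ 17 (mod 59)
38^8 = (38^4)^2 ≡ 17^2 = 289 ≡ 53 (mod 59)
38^9 = 38^8 · 38^1 ≡ 53 · 38 ≡ 8 (mod 59).

8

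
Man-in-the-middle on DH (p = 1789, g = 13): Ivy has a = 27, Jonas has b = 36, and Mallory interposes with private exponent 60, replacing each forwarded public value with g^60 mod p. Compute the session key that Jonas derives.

Jonas receives Mallory's public value M = 13^60 mod 1789 instead of the honest one.
13^1 ≡ 13 (mod 1789)
13^2 = (13^1)^2 ≡ 13^2 = 169 ≡ 169 (mod 1789)
13^4 = (13^2)^2 ≡ 169^2 = 28561 ≡ 1726 (mod 1789)
13^8 = (13^4)^2 ≡ 1726^2 = 2979076 ≡ 391 (mod 1789)
13^16 = (13^8)^2 ≡ 391^2 = 152881 ≡ 816 (mod 1789)
13^32 = (13^16)^2 ≡ 816^2 = 665856 ≡ 348 (mod 1789)
13^60 = 13^32 · 13^16 · 13^8 · 13^4 ≡ 348 · 816 · 391 · 1726 ≡ 889 (mod 1789).
So M = 889. Jonas computes K = M^36 mod 1789.
889^1 ≡ 889 (mod 1789)
889^2 = (889^1)^2 ≡ 889^2 = 790321 ≡ 1372 (mod 1789)
889^4 = (889^2)^2 ≡ 1372^2 = 1882384 ≡ 356 (mod 1789)
889^8 = (889^4)^2 ≡ 356^2 = 126736 ≡ 1506 (mod 1789)
889^16 = (889^8)^2 ≡ 1506^2 = 2268036 ≡ 1373 (mod 1789)
889^32 = (889^16)^2 ≡ 1373^2 = 1885129 ≡ 1312 (mod 1789)
889^36 = 889^32 · 889^4 ≡ 1312 · 356 ≡ 143 (mod 1789).

143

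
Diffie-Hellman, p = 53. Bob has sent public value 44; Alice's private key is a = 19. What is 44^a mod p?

Shared key K = 44^19 mod 53.
44^1 ≡ 44 (mod 53)
44^2 = (44^1)^2 ≡ 44^2 = 1936 ≡ 28 (mod 53)
44^4 = (44^2)^2 ≡ 28^2 = 784 ≡ 42 (mod 53)
44^8 = (44^4)^2 ≡ 42^2 = 1764 ≡ 15 (mod 53)
44^16 = (44^8)^2 ≡ 15^2 = 225 ≡ 13 (mod 53)
44^19 = 44^16 · 44^2 · 44^1 ≡ 13 · 28 · 44 ≡ 10 (mod 53).

10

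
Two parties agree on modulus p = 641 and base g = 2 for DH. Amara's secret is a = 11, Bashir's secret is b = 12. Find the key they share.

Bashir sends B = g^b mod p = 2^12 mod 641.
2^1 ≡ 2 (mod 641)
2^2 = (2^1)^2 ≡ 2^2 = 4 ≡ 4 (mod 641)
2^4 = (2^2)^2 ≡ 4^2 = 16 ≡ 16 (mod 641)
2^8 = (2^4)^2 ≡ 16^2 = 256 ≡ 256 (mod 641)
2^12 = 2^8 · 2^4 ≡ 256 · 16 ≡ 250 (mod 641).
So B = 250. Amara then computes K = B^a mod p = 250^11 mod 641.
250^1 ≡ 250 (mod 641)
250^2 = (250^1)^2 ≡ 250^2 = 62500 ≡ 323 (mod 641)
250^4 = (250^2)^2 ≡ 323^2 = 104329 ≡ 487 (mod 641)
250^8 = (250^4)^2 ≡ 487^2 = 237169 ≡ 640 (mod 641)
250^11 = 250^8 · 250^2 · 250^1 ≡ 640 · 323 · 250 ≡ 16 (mod 641).

16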